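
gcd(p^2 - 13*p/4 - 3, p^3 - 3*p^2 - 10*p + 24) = p - 4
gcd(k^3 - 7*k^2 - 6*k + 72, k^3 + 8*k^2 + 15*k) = k + 3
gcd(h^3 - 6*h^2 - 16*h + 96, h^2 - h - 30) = h - 6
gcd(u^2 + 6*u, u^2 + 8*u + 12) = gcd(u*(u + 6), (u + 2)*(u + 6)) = u + 6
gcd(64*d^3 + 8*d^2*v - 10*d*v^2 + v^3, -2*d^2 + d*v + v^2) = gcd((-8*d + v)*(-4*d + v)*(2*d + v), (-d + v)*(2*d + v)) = 2*d + v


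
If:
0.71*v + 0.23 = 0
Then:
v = -0.32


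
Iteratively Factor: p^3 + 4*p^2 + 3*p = (p + 1)*(p^2 + 3*p) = (p + 1)*(p + 3)*(p)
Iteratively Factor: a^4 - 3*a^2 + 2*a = (a - 1)*(a^3 + a^2 - 2*a) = (a - 1)*(a + 2)*(a^2 - a) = (a - 1)^2*(a + 2)*(a)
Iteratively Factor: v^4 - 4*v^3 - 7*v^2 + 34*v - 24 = (v - 4)*(v^3 - 7*v + 6) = (v - 4)*(v - 2)*(v^2 + 2*v - 3) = (v - 4)*(v - 2)*(v - 1)*(v + 3)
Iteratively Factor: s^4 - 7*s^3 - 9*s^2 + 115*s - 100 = (s + 4)*(s^3 - 11*s^2 + 35*s - 25) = (s - 5)*(s + 4)*(s^2 - 6*s + 5) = (s - 5)*(s - 1)*(s + 4)*(s - 5)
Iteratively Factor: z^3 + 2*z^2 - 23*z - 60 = (z + 4)*(z^2 - 2*z - 15) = (z + 3)*(z + 4)*(z - 5)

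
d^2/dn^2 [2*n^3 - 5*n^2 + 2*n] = 12*n - 10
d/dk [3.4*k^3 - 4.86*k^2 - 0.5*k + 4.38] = 10.2*k^2 - 9.72*k - 0.5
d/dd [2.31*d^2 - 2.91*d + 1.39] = 4.62*d - 2.91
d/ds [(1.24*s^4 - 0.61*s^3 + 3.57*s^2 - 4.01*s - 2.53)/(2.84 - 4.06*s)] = (-15.1032*s^4 + 19.0396*s^3 - 19.6914*s^2 + 20.2776*s - 21.6602)/(16.4836*s^2 - 23.0608*s + 8.0656)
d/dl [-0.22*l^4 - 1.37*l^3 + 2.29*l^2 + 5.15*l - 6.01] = -0.88*l^3 - 4.11*l^2 + 4.58*l + 5.15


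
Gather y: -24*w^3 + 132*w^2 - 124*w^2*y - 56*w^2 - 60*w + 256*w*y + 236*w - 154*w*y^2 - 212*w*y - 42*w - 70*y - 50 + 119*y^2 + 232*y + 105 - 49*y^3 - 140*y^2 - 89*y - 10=-24*w^3 + 76*w^2 + 134*w - 49*y^3 + y^2*(-154*w - 21) + y*(-124*w^2 + 44*w + 73) + 45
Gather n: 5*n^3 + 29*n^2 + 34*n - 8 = 5*n^3 + 29*n^2 + 34*n - 8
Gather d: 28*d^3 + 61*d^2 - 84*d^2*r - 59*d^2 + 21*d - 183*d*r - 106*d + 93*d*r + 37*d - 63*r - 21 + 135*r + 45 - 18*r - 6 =28*d^3 + d^2*(2 - 84*r) + d*(-90*r - 48) + 54*r + 18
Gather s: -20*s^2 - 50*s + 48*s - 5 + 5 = -20*s^2 - 2*s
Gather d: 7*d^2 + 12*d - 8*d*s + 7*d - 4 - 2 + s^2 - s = 7*d^2 + d*(19 - 8*s) + s^2 - s - 6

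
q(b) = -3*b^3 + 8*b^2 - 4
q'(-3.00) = -129.00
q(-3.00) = 149.00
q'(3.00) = -33.00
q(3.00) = -13.00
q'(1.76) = 0.28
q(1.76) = 4.43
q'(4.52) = -111.55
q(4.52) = -117.59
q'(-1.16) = -30.67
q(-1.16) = 11.45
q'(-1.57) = -47.30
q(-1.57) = 27.33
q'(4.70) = -123.61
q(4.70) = -138.75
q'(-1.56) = -46.86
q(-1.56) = 26.86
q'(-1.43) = -41.28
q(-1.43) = 21.13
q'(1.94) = -2.83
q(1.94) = 4.20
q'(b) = -9*b^2 + 16*b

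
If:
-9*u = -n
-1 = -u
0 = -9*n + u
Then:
No Solution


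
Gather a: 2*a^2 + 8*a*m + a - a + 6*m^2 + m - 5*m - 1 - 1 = 2*a^2 + 8*a*m + 6*m^2 - 4*m - 2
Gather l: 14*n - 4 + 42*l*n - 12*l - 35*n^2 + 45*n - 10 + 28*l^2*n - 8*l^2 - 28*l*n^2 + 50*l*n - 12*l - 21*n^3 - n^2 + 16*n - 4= l^2*(28*n - 8) + l*(-28*n^2 + 92*n - 24) - 21*n^3 - 36*n^2 + 75*n - 18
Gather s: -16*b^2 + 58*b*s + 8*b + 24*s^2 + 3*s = -16*b^2 + 8*b + 24*s^2 + s*(58*b + 3)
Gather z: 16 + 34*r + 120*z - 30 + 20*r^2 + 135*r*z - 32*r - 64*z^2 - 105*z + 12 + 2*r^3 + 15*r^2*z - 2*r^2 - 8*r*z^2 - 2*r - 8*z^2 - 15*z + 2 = 2*r^3 + 18*r^2 + z^2*(-8*r - 72) + z*(15*r^2 + 135*r)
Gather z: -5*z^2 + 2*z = -5*z^2 + 2*z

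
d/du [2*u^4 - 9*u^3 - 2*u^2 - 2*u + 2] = 8*u^3 - 27*u^2 - 4*u - 2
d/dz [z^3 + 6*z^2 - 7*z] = 3*z^2 + 12*z - 7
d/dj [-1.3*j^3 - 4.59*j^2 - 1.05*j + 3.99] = -3.9*j^2 - 9.18*j - 1.05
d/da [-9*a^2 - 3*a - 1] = -18*a - 3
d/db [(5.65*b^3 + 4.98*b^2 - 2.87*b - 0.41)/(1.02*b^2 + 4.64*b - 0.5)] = (5.763*b^4 + 52.432*b^3 + 17.5596*b^2 - 4.1436*b + 3.3374)/(1.0404*b^4 + 9.4656*b^3 + 20.5096*b^2 - 4.64*b + 0.25)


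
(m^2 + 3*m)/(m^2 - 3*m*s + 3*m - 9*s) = m/(m - 3*s)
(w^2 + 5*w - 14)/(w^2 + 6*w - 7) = (w - 2)/(w - 1)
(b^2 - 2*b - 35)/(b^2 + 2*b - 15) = (b - 7)/(b - 3)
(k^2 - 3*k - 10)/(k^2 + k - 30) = (k + 2)/(k + 6)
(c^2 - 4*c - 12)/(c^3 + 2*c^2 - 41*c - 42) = (c + 2)/(c^2 + 8*c + 7)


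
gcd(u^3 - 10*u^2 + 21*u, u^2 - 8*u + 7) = u - 7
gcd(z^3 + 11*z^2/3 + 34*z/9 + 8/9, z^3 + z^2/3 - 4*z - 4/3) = z^2 + 7*z/3 + 2/3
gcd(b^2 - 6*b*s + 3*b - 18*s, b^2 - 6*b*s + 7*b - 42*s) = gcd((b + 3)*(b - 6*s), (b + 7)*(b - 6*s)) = -b + 6*s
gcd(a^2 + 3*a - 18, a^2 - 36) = a + 6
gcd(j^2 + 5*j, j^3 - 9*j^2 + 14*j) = j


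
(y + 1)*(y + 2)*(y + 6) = y^3 + 9*y^2 + 20*y + 12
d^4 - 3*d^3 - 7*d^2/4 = d^2*(d - 7/2)*(d + 1/2)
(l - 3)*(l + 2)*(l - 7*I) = l^3 - l^2 - 7*I*l^2 - 6*l + 7*I*l + 42*I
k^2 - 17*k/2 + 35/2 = (k - 5)*(k - 7/2)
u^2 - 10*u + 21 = (u - 7)*(u - 3)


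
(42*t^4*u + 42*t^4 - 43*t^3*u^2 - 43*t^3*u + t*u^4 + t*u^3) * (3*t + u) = 126*t^5*u + 126*t^5 - 87*t^4*u^2 - 87*t^4*u - 43*t^3*u^3 - 43*t^3*u^2 + 3*t^2*u^4 + 3*t^2*u^3 + t*u^5 + t*u^4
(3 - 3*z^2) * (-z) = 3*z^3 - 3*z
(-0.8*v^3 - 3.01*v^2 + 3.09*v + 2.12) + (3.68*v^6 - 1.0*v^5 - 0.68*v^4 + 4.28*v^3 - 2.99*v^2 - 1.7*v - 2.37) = 3.68*v^6 - 1.0*v^5 - 0.68*v^4 + 3.48*v^3 - 6.0*v^2 + 1.39*v - 0.25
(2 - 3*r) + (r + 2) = 4 - 2*r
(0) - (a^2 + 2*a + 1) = -a^2 - 2*a - 1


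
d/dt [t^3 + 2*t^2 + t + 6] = 3*t^2 + 4*t + 1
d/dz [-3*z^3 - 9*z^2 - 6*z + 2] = -9*z^2 - 18*z - 6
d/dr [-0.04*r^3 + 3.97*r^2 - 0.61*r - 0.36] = -0.12*r^2 + 7.94*r - 0.61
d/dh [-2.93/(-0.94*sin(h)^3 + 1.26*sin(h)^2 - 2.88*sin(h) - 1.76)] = (-8.2626*sin(h)^2 + 7.3836*sin(h) - 8.4384)*cos(h)/(0.94*sin(h)^3 - 1.26*sin(h)^2 + 2.88*sin(h) + 1.76)^2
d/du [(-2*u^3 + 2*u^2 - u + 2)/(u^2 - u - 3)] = (-2*u^4 + 4*u^3 + 17*u^2 - 16*u + 5)/(u^4 - 2*u^3 - 5*u^2 + 6*u + 9)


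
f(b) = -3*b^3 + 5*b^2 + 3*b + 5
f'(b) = -9*b^2 + 10*b + 3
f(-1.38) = 18.27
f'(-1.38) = -27.94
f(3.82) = -77.81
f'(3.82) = -90.13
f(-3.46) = 178.74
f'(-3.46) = -139.34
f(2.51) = -3.41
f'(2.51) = -28.60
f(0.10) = 5.35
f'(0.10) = 3.91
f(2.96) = -20.12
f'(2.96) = -46.25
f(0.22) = 5.87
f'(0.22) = 4.76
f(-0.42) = 4.84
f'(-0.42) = -2.79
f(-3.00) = 122.00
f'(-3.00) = -108.00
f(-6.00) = 815.00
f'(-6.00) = -381.00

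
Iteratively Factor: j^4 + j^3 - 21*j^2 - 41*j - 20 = (j + 4)*(j^3 - 3*j^2 - 9*j - 5) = (j + 1)*(j + 4)*(j^2 - 4*j - 5) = (j - 5)*(j + 1)*(j + 4)*(j + 1)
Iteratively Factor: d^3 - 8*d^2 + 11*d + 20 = (d - 5)*(d^2 - 3*d - 4) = (d - 5)*(d - 4)*(d + 1)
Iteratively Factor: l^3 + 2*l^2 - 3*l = (l)*(l^2 + 2*l - 3) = l*(l - 1)*(l + 3)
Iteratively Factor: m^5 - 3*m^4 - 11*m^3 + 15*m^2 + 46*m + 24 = (m - 3)*(m^4 - 11*m^2 - 18*m - 8) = (m - 3)*(m + 1)*(m^3 - m^2 - 10*m - 8) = (m - 3)*(m + 1)^2*(m^2 - 2*m - 8) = (m - 3)*(m + 1)^2*(m + 2)*(m - 4)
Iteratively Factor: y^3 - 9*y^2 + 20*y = (y - 4)*(y^2 - 5*y) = y*(y - 4)*(y - 5)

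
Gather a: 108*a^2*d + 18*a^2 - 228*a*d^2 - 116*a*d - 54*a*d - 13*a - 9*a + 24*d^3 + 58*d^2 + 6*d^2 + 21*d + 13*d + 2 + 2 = a^2*(108*d + 18) + a*(-228*d^2 - 170*d - 22) + 24*d^3 + 64*d^2 + 34*d + 4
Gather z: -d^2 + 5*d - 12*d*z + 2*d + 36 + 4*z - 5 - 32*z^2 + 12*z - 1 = -d^2 + 7*d - 32*z^2 + z*(16 - 12*d) + 30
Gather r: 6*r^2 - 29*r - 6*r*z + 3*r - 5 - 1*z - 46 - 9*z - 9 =6*r^2 + r*(-6*z - 26) - 10*z - 60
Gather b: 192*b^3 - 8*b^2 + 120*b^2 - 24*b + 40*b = 192*b^3 + 112*b^2 + 16*b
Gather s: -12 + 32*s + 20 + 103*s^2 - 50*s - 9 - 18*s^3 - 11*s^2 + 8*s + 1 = -18*s^3 + 92*s^2 - 10*s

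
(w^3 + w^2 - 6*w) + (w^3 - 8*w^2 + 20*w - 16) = 2*w^3 - 7*w^2 + 14*w - 16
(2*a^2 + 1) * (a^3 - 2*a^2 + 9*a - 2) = 2*a^5 - 4*a^4 + 19*a^3 - 6*a^2 + 9*a - 2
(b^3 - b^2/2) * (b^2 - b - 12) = b^5 - 3*b^4/2 - 23*b^3/2 + 6*b^2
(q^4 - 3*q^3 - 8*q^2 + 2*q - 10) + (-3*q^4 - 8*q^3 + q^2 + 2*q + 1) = -2*q^4 - 11*q^3 - 7*q^2 + 4*q - 9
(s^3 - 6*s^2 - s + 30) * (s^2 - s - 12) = s^5 - 7*s^4 - 7*s^3 + 103*s^2 - 18*s - 360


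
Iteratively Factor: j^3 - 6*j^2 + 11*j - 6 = (j - 3)*(j^2 - 3*j + 2) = (j - 3)*(j - 2)*(j - 1)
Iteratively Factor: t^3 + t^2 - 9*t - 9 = (t + 1)*(t^2 - 9) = (t + 1)*(t + 3)*(t - 3)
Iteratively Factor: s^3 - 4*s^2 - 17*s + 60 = (s + 4)*(s^2 - 8*s + 15) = (s - 5)*(s + 4)*(s - 3)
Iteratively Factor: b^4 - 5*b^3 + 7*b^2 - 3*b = (b - 3)*(b^3 - 2*b^2 + b) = (b - 3)*(b - 1)*(b^2 - b) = (b - 3)*(b - 1)^2*(b)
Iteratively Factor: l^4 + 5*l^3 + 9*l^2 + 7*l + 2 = (l + 1)*(l^3 + 4*l^2 + 5*l + 2) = (l + 1)^2*(l^2 + 3*l + 2) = (l + 1)^2*(l + 2)*(l + 1)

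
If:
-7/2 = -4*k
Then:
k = 7/8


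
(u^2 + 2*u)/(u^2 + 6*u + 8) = u/(u + 4)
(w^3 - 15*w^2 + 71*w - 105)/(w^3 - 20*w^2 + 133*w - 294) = (w^2 - 8*w + 15)/(w^2 - 13*w + 42)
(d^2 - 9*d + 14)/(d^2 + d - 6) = (d - 7)/(d + 3)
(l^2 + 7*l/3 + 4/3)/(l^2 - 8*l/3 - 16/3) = (l + 1)/(l - 4)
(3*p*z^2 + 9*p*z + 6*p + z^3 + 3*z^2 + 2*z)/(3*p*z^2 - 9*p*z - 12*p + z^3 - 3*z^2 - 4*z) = (z + 2)/(z - 4)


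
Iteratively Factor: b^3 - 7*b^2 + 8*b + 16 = (b + 1)*(b^2 - 8*b + 16) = (b - 4)*(b + 1)*(b - 4)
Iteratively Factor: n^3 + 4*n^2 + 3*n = (n + 3)*(n^2 + n) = n*(n + 3)*(n + 1)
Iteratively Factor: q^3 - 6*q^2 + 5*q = (q)*(q^2 - 6*q + 5) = q*(q - 1)*(q - 5)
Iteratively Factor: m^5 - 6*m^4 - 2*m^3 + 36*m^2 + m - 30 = (m + 1)*(m^4 - 7*m^3 + 5*m^2 + 31*m - 30) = (m - 5)*(m + 1)*(m^3 - 2*m^2 - 5*m + 6) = (m - 5)*(m + 1)*(m + 2)*(m^2 - 4*m + 3) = (m - 5)*(m - 1)*(m + 1)*(m + 2)*(m - 3)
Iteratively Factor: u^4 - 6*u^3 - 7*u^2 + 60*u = (u - 5)*(u^3 - u^2 - 12*u) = u*(u - 5)*(u^2 - u - 12) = u*(u - 5)*(u + 3)*(u - 4)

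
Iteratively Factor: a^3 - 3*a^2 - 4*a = (a - 4)*(a^2 + a) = a*(a - 4)*(a + 1)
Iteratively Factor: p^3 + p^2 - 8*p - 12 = (p + 2)*(p^2 - p - 6) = (p - 3)*(p + 2)*(p + 2)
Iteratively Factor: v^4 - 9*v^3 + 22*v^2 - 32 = (v - 4)*(v^3 - 5*v^2 + 2*v + 8) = (v - 4)*(v - 2)*(v^2 - 3*v - 4) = (v - 4)^2*(v - 2)*(v + 1)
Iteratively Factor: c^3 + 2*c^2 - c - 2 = (c + 2)*(c^2 - 1) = (c - 1)*(c + 2)*(c + 1)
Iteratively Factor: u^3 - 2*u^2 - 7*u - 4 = (u - 4)*(u^2 + 2*u + 1) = (u - 4)*(u + 1)*(u + 1)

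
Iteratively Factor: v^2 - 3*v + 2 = (v - 1)*(v - 2)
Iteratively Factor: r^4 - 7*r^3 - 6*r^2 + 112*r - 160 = (r - 4)*(r^3 - 3*r^2 - 18*r + 40) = (r - 4)*(r - 2)*(r^2 - r - 20) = (r - 5)*(r - 4)*(r - 2)*(r + 4)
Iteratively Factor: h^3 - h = (h + 1)*(h^2 - h) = h*(h + 1)*(h - 1)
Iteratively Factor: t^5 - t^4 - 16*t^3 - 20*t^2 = (t)*(t^4 - t^3 - 16*t^2 - 20*t) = t*(t + 2)*(t^3 - 3*t^2 - 10*t) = t^2*(t + 2)*(t^2 - 3*t - 10) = t^2*(t + 2)^2*(t - 5)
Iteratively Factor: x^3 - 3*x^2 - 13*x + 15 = (x - 5)*(x^2 + 2*x - 3) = (x - 5)*(x - 1)*(x + 3)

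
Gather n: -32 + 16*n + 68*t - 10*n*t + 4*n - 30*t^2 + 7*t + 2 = n*(20 - 10*t) - 30*t^2 + 75*t - 30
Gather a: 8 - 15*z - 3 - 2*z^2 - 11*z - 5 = -2*z^2 - 26*z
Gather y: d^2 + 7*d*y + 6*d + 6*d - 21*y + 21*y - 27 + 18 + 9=d^2 + 7*d*y + 12*d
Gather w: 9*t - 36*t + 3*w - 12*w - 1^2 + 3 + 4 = -27*t - 9*w + 6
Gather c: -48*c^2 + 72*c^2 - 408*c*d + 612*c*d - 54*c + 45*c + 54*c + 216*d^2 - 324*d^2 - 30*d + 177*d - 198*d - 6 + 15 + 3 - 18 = 24*c^2 + c*(204*d + 45) - 108*d^2 - 51*d - 6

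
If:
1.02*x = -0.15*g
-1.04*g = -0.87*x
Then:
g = 0.00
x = 0.00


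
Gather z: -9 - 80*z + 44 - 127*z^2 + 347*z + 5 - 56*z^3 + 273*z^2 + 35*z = -56*z^3 + 146*z^2 + 302*z + 40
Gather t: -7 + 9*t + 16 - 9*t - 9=0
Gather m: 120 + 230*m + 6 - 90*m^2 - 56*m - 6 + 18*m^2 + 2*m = -72*m^2 + 176*m + 120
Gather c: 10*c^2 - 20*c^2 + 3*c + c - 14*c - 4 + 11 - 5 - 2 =-10*c^2 - 10*c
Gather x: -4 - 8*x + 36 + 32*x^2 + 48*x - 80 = 32*x^2 + 40*x - 48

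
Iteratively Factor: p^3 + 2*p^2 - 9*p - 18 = (p + 3)*(p^2 - p - 6) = (p + 2)*(p + 3)*(p - 3)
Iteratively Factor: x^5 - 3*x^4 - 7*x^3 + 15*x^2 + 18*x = (x)*(x^4 - 3*x^3 - 7*x^2 + 15*x + 18) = x*(x + 2)*(x^3 - 5*x^2 + 3*x + 9) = x*(x - 3)*(x + 2)*(x^2 - 2*x - 3) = x*(x - 3)*(x + 1)*(x + 2)*(x - 3)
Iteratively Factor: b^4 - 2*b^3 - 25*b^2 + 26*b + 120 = (b - 5)*(b^3 + 3*b^2 - 10*b - 24) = (b - 5)*(b - 3)*(b^2 + 6*b + 8) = (b - 5)*(b - 3)*(b + 4)*(b + 2)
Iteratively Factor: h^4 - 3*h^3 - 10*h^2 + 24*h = (h - 2)*(h^3 - h^2 - 12*h) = (h - 4)*(h - 2)*(h^2 + 3*h) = h*(h - 4)*(h - 2)*(h + 3)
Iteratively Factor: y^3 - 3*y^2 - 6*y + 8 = (y - 1)*(y^2 - 2*y - 8) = (y - 4)*(y - 1)*(y + 2)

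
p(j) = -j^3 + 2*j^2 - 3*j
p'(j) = -3*j^2 + 4*j - 3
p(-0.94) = 5.42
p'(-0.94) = -9.41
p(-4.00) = 108.00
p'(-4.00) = -67.00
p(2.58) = -11.60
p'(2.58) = -12.65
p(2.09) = -6.66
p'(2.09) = -7.74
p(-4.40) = 137.10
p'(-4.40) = -78.68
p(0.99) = -1.98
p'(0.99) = -1.98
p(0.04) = -0.12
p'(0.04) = -2.84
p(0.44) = -1.02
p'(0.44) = -1.82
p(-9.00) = 918.00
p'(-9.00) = -282.00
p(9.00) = -594.00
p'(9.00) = -210.00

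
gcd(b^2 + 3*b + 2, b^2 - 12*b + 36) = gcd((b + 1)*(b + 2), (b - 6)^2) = 1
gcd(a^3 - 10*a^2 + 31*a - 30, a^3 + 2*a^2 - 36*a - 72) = 1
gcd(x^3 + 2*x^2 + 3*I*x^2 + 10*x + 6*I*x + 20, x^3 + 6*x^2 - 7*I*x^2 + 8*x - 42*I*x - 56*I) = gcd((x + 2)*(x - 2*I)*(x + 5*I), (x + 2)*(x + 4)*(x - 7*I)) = x + 2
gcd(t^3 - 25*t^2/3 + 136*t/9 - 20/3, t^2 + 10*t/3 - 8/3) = t - 2/3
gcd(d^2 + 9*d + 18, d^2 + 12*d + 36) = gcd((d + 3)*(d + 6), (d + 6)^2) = d + 6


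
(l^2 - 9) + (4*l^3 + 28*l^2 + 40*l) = 4*l^3 + 29*l^2 + 40*l - 9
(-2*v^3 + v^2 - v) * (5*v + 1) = -10*v^4 + 3*v^3 - 4*v^2 - v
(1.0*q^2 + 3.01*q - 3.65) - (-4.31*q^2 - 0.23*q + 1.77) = 5.31*q^2 + 3.24*q - 5.42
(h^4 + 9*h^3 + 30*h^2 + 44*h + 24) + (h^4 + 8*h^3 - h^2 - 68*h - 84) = 2*h^4 + 17*h^3 + 29*h^2 - 24*h - 60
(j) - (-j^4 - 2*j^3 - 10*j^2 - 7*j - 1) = j^4 + 2*j^3 + 10*j^2 + 8*j + 1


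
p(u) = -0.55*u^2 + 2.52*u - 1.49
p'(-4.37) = 7.33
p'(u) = 2.52 - 1.1*u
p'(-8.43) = 11.79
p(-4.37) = -23.01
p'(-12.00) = 15.72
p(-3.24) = -15.43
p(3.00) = 1.12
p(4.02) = -0.25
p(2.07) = 1.37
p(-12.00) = -110.93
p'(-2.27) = 5.02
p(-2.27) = -10.04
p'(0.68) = 1.77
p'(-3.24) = 6.08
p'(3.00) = -0.78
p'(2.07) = 0.24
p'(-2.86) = 5.67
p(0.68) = -0.03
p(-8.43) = -61.82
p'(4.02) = -1.90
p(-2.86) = -13.20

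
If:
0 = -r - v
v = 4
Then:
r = -4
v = 4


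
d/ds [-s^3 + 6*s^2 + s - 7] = -3*s^2 + 12*s + 1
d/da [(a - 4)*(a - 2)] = 2*a - 6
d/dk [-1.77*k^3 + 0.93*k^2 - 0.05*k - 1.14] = -5.31*k^2 + 1.86*k - 0.05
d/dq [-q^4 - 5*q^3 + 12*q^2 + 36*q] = -4*q^3 - 15*q^2 + 24*q + 36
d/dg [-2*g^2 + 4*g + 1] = 4 - 4*g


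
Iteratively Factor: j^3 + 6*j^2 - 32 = (j + 4)*(j^2 + 2*j - 8) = (j - 2)*(j + 4)*(j + 4)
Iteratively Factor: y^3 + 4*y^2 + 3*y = (y + 1)*(y^2 + 3*y) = (y + 1)*(y + 3)*(y)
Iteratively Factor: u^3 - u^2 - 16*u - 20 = (u + 2)*(u^2 - 3*u - 10) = (u + 2)^2*(u - 5)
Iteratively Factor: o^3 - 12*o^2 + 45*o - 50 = (o - 2)*(o^2 - 10*o + 25) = (o - 5)*(o - 2)*(o - 5)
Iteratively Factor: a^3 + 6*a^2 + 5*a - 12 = (a + 3)*(a^2 + 3*a - 4) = (a + 3)*(a + 4)*(a - 1)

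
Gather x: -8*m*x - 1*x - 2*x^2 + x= -8*m*x - 2*x^2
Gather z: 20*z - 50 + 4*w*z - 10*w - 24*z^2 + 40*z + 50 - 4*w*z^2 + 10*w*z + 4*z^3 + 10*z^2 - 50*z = -10*w + 4*z^3 + z^2*(-4*w - 14) + z*(14*w + 10)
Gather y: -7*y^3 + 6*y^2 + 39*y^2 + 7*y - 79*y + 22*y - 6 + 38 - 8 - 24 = -7*y^3 + 45*y^2 - 50*y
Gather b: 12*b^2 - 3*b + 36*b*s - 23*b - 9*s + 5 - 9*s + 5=12*b^2 + b*(36*s - 26) - 18*s + 10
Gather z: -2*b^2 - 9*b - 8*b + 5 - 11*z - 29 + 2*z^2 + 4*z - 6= -2*b^2 - 17*b + 2*z^2 - 7*z - 30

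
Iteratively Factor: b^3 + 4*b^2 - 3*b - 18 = (b + 3)*(b^2 + b - 6) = (b + 3)^2*(b - 2)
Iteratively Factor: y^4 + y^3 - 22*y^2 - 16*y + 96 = (y - 4)*(y^3 + 5*y^2 - 2*y - 24) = (y - 4)*(y - 2)*(y^2 + 7*y + 12) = (y - 4)*(y - 2)*(y + 4)*(y + 3)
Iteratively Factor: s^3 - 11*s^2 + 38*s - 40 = (s - 2)*(s^2 - 9*s + 20) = (s - 5)*(s - 2)*(s - 4)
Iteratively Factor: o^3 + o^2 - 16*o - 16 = (o + 1)*(o^2 - 16) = (o + 1)*(o + 4)*(o - 4)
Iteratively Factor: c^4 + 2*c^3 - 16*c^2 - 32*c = (c + 2)*(c^3 - 16*c) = c*(c + 2)*(c^2 - 16) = c*(c - 4)*(c + 2)*(c + 4)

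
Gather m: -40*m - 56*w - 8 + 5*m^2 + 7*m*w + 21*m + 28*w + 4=5*m^2 + m*(7*w - 19) - 28*w - 4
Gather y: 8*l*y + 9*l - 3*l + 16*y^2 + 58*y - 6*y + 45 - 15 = 6*l + 16*y^2 + y*(8*l + 52) + 30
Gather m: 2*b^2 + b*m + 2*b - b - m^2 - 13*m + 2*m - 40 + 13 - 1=2*b^2 + b - m^2 + m*(b - 11) - 28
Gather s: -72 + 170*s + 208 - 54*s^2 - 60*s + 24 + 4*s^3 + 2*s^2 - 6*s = 4*s^3 - 52*s^2 + 104*s + 160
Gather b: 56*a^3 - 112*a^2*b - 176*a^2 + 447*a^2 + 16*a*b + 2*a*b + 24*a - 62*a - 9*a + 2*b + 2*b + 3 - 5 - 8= 56*a^3 + 271*a^2 - 47*a + b*(-112*a^2 + 18*a + 4) - 10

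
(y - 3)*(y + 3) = y^2 - 9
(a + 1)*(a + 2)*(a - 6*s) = a^3 - 6*a^2*s + 3*a^2 - 18*a*s + 2*a - 12*s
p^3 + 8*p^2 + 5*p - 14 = (p - 1)*(p + 2)*(p + 7)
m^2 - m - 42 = (m - 7)*(m + 6)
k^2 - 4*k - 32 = (k - 8)*(k + 4)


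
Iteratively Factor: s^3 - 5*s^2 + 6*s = (s - 2)*(s^2 - 3*s) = s*(s - 2)*(s - 3)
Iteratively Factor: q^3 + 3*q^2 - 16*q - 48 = (q + 3)*(q^2 - 16) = (q - 4)*(q + 3)*(q + 4)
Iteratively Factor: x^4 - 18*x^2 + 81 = (x + 3)*(x^3 - 3*x^2 - 9*x + 27) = (x - 3)*(x + 3)*(x^2 - 9) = (x - 3)^2*(x + 3)*(x + 3)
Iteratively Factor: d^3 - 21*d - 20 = (d - 5)*(d^2 + 5*d + 4) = (d - 5)*(d + 1)*(d + 4)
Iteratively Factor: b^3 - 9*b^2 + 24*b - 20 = (b - 2)*(b^2 - 7*b + 10) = (b - 2)^2*(b - 5)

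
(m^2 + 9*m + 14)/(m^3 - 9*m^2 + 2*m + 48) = (m + 7)/(m^2 - 11*m + 24)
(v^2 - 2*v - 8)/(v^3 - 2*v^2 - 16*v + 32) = (v + 2)/(v^2 + 2*v - 8)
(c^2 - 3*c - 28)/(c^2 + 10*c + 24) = (c - 7)/(c + 6)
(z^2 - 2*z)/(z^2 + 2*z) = (z - 2)/(z + 2)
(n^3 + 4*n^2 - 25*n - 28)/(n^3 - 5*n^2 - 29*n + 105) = (n^3 + 4*n^2 - 25*n - 28)/(n^3 - 5*n^2 - 29*n + 105)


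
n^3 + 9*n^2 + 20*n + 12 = (n + 1)*(n + 2)*(n + 6)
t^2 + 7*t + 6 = (t + 1)*(t + 6)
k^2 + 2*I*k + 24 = (k - 4*I)*(k + 6*I)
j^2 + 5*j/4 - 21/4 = (j - 7/4)*(j + 3)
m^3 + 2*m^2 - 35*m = m*(m - 5)*(m + 7)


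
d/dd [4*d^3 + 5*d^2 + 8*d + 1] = 12*d^2 + 10*d + 8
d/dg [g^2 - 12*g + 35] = 2*g - 12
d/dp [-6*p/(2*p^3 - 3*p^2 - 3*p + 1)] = 6*(4*p^3 - 3*p^2 - 1)/(4*p^6 - 12*p^5 - 3*p^4 + 22*p^3 + 3*p^2 - 6*p + 1)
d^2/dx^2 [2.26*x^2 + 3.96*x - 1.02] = 4.52000000000000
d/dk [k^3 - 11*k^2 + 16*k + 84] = 3*k^2 - 22*k + 16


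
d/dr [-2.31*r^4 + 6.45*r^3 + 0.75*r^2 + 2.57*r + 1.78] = -9.24*r^3 + 19.35*r^2 + 1.5*r + 2.57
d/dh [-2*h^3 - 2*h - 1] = -6*h^2 - 2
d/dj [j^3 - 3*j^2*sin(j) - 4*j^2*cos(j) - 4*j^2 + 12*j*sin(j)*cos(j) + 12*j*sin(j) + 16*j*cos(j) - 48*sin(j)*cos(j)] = 4*j^2*sin(j) - 3*j^2*cos(j) + 3*j^2 - 22*j*sin(j) + 4*j*cos(j) + 12*j*cos(2*j) - 8*j + 12*sin(j) + 6*sin(2*j) + 16*cos(j) - 48*cos(2*j)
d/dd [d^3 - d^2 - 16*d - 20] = 3*d^2 - 2*d - 16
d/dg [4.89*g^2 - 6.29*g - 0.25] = 9.78*g - 6.29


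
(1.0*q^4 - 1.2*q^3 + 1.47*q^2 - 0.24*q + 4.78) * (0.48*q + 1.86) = 0.48*q^5 + 1.284*q^4 - 1.5264*q^3 + 2.619*q^2 + 1.848*q + 8.8908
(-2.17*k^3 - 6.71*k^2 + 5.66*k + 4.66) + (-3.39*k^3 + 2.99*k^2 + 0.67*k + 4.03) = -5.56*k^3 - 3.72*k^2 + 6.33*k + 8.69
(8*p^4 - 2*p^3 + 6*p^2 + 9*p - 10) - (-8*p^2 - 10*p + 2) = 8*p^4 - 2*p^3 + 14*p^2 + 19*p - 12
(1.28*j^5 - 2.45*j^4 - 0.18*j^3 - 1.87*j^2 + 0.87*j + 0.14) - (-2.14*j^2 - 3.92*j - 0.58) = 1.28*j^5 - 2.45*j^4 - 0.18*j^3 + 0.27*j^2 + 4.79*j + 0.72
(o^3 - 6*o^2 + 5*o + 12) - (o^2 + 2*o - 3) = o^3 - 7*o^2 + 3*o + 15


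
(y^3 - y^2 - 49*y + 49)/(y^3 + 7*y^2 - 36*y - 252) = (y^2 - 8*y + 7)/(y^2 - 36)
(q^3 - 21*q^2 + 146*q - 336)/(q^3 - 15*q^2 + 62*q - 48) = (q - 7)/(q - 1)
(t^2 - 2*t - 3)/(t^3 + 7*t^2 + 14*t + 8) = (t - 3)/(t^2 + 6*t + 8)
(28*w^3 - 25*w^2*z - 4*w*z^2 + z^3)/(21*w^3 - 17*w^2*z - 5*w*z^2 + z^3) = (4*w + z)/(3*w + z)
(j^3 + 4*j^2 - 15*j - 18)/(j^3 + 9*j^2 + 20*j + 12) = (j - 3)/(j + 2)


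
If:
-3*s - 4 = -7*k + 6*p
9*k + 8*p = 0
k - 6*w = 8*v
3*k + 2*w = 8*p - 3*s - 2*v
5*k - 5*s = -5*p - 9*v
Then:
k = 568/3943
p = -639/3943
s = -2654/3943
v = -1435/3943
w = 2008/3943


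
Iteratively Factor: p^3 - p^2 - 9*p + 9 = (p - 1)*(p^2 - 9) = (p - 3)*(p - 1)*(p + 3)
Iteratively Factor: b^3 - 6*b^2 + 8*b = (b - 4)*(b^2 - 2*b) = b*(b - 4)*(b - 2)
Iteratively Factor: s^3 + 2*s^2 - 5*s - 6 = (s + 3)*(s^2 - s - 2) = (s + 1)*(s + 3)*(s - 2)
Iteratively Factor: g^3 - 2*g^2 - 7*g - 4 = (g + 1)*(g^2 - 3*g - 4) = (g + 1)^2*(g - 4)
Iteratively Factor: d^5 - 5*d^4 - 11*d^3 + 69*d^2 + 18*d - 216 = (d + 2)*(d^4 - 7*d^3 + 3*d^2 + 63*d - 108) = (d - 4)*(d + 2)*(d^3 - 3*d^2 - 9*d + 27) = (d - 4)*(d + 2)*(d + 3)*(d^2 - 6*d + 9) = (d - 4)*(d - 3)*(d + 2)*(d + 3)*(d - 3)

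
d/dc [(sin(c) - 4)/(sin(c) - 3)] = cos(c)/(sin(c) - 3)^2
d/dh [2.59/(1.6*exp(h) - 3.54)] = -4.144*exp(h)/(1.6*exp(h) - 3.54)^2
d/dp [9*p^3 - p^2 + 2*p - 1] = 27*p^2 - 2*p + 2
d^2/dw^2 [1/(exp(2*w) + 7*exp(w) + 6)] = (2*(2*exp(w) + 7)^2*exp(w) - (4*exp(w) + 7)*(exp(2*w) + 7*exp(w) + 6))*exp(w)/(exp(2*w) + 7*exp(w) + 6)^3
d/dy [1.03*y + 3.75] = 1.03000000000000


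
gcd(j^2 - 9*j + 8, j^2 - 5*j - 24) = j - 8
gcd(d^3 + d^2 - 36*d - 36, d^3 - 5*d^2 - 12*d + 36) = d - 6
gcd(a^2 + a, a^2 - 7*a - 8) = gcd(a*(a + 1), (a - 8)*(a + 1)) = a + 1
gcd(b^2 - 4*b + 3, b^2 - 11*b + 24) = b - 3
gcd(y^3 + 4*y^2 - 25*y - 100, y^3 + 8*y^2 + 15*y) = y + 5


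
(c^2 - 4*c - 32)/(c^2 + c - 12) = (c - 8)/(c - 3)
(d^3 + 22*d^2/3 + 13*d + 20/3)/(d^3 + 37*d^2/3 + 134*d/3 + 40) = (d + 1)/(d + 6)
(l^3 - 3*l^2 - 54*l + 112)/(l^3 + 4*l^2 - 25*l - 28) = (l^2 - 10*l + 16)/(l^2 - 3*l - 4)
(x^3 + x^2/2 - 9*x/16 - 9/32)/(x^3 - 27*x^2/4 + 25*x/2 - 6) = (8*x^2 + 10*x + 3)/(8*(x^2 - 6*x + 8))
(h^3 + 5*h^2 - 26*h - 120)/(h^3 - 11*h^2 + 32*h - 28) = (h^3 + 5*h^2 - 26*h - 120)/(h^3 - 11*h^2 + 32*h - 28)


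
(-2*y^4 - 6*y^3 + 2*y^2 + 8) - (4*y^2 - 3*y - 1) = -2*y^4 - 6*y^3 - 2*y^2 + 3*y + 9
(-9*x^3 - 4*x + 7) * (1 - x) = 9*x^4 - 9*x^3 + 4*x^2 - 11*x + 7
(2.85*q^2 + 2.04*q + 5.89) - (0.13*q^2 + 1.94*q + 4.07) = 2.72*q^2 + 0.1*q + 1.82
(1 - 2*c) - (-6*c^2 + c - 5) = 6*c^2 - 3*c + 6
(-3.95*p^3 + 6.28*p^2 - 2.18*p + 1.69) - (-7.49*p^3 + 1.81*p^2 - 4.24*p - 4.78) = 3.54*p^3 + 4.47*p^2 + 2.06*p + 6.47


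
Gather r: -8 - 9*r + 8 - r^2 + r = -r^2 - 8*r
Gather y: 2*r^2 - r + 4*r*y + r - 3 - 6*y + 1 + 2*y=2*r^2 + y*(4*r - 4) - 2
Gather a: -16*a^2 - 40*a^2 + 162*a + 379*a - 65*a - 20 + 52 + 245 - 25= -56*a^2 + 476*a + 252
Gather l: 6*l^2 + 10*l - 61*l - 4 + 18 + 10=6*l^2 - 51*l + 24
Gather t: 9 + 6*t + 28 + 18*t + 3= 24*t + 40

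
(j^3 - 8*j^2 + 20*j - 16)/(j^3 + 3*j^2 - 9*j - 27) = (j^3 - 8*j^2 + 20*j - 16)/(j^3 + 3*j^2 - 9*j - 27)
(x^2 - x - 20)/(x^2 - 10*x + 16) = (x^2 - x - 20)/(x^2 - 10*x + 16)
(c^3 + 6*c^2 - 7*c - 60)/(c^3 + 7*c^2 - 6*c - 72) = (c + 5)/(c + 6)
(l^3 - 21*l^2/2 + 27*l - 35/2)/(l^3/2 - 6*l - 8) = (-2*l^3 + 21*l^2 - 54*l + 35)/(-l^3 + 12*l + 16)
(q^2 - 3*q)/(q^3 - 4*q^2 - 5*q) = (3 - q)/(-q^2 + 4*q + 5)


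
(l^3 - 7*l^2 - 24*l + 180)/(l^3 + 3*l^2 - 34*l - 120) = (l - 6)/(l + 4)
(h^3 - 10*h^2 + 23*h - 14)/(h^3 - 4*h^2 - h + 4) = (h^2 - 9*h + 14)/(h^2 - 3*h - 4)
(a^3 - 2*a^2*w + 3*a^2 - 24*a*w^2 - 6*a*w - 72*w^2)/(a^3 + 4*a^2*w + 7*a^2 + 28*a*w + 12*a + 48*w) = (a - 6*w)/(a + 4)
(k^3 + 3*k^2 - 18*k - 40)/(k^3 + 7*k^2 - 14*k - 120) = (k + 2)/(k + 6)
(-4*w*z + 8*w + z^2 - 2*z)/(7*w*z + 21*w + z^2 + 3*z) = (-4*w*z + 8*w + z^2 - 2*z)/(7*w*z + 21*w + z^2 + 3*z)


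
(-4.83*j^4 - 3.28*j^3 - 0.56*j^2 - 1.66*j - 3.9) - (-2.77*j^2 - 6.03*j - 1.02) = -4.83*j^4 - 3.28*j^3 + 2.21*j^2 + 4.37*j - 2.88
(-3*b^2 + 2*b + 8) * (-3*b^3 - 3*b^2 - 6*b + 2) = 9*b^5 + 3*b^4 - 12*b^3 - 42*b^2 - 44*b + 16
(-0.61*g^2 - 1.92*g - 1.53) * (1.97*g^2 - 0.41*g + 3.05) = -1.2017*g^4 - 3.5323*g^3 - 4.0874*g^2 - 5.2287*g - 4.6665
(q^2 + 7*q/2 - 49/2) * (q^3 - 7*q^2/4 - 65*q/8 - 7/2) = q^5 + 7*q^4/4 - 155*q^3/4 + 175*q^2/16 + 2989*q/16 + 343/4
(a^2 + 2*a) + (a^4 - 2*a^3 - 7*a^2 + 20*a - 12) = a^4 - 2*a^3 - 6*a^2 + 22*a - 12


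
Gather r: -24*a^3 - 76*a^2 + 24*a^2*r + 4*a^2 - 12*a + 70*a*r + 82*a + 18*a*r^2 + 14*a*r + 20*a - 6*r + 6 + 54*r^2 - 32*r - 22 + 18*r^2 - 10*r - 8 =-24*a^3 - 72*a^2 + 90*a + r^2*(18*a + 72) + r*(24*a^2 + 84*a - 48) - 24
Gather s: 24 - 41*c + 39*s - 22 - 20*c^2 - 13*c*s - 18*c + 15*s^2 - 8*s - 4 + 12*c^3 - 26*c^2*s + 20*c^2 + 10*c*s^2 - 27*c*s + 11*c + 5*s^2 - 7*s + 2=12*c^3 - 48*c + s^2*(10*c + 20) + s*(-26*c^2 - 40*c + 24)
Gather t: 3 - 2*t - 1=2 - 2*t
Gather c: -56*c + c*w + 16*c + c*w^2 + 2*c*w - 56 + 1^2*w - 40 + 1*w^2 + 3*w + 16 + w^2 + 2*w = c*(w^2 + 3*w - 40) + 2*w^2 + 6*w - 80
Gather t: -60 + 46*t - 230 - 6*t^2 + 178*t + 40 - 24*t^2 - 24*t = -30*t^2 + 200*t - 250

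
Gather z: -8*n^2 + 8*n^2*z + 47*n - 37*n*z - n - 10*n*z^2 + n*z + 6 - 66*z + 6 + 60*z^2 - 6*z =-8*n^2 + 46*n + z^2*(60 - 10*n) + z*(8*n^2 - 36*n - 72) + 12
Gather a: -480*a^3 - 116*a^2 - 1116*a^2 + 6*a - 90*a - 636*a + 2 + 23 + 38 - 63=-480*a^3 - 1232*a^2 - 720*a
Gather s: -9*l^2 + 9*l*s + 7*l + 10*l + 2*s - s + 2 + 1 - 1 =-9*l^2 + 17*l + s*(9*l + 1) + 2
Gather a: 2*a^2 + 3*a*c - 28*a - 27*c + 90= 2*a^2 + a*(3*c - 28) - 27*c + 90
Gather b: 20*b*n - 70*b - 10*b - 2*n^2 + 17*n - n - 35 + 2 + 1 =b*(20*n - 80) - 2*n^2 + 16*n - 32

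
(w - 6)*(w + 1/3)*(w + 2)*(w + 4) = w^4 + w^3/3 - 28*w^2 - 172*w/3 - 16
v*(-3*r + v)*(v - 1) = -3*r*v^2 + 3*r*v + v^3 - v^2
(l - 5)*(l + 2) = l^2 - 3*l - 10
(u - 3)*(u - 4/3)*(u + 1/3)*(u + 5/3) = u^4 - 7*u^3/3 - 37*u^2/9 + 151*u/27 + 20/9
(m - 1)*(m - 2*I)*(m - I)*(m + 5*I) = m^4 - m^3 + 2*I*m^3 + 13*m^2 - 2*I*m^2 - 13*m - 10*I*m + 10*I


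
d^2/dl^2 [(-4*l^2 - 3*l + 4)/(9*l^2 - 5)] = 2*(-243*l^3 + 432*l^2 - 405*l + 80)/(729*l^6 - 1215*l^4 + 675*l^2 - 125)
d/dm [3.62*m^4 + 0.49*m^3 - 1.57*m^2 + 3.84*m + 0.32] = 14.48*m^3 + 1.47*m^2 - 3.14*m + 3.84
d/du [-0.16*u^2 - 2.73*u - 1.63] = -0.32*u - 2.73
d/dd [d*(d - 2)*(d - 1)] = 3*d^2 - 6*d + 2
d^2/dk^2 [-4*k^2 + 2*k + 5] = -8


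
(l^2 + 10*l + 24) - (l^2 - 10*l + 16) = 20*l + 8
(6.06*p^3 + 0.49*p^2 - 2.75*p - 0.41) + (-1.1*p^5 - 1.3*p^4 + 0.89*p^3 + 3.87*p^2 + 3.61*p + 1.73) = -1.1*p^5 - 1.3*p^4 + 6.95*p^3 + 4.36*p^2 + 0.86*p + 1.32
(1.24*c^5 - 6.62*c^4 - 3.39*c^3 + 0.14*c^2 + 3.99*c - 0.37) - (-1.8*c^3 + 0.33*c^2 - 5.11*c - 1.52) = 1.24*c^5 - 6.62*c^4 - 1.59*c^3 - 0.19*c^2 + 9.1*c + 1.15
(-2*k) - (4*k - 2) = 2 - 6*k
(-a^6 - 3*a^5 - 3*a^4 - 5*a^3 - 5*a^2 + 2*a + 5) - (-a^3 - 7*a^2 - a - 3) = -a^6 - 3*a^5 - 3*a^4 - 4*a^3 + 2*a^2 + 3*a + 8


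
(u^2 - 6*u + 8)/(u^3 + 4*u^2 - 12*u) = (u - 4)/(u*(u + 6))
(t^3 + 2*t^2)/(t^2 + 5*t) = t*(t + 2)/(t + 5)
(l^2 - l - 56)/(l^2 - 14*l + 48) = (l + 7)/(l - 6)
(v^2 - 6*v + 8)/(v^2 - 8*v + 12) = (v - 4)/(v - 6)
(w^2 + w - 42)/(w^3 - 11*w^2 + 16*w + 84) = (w + 7)/(w^2 - 5*w - 14)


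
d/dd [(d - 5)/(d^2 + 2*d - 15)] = (d^2 + 2*d - 2*(d - 5)*(d + 1) - 15)/(d^2 + 2*d - 15)^2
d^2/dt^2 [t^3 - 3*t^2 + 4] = 6*t - 6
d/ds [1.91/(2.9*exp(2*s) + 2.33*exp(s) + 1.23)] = (-11.078*exp(s) - 4.4503)*exp(s)/(2.9*exp(2*s) + 2.33*exp(s) + 1.23)^2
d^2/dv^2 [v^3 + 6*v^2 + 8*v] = 6*v + 12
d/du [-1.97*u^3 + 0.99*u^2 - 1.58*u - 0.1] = -5.91*u^2 + 1.98*u - 1.58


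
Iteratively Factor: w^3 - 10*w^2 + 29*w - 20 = (w - 4)*(w^2 - 6*w + 5) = (w - 5)*(w - 4)*(w - 1)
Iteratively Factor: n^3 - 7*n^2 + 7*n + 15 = (n - 5)*(n^2 - 2*n - 3) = (n - 5)*(n + 1)*(n - 3)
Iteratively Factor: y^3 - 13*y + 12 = (y - 3)*(y^2 + 3*y - 4) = (y - 3)*(y - 1)*(y + 4)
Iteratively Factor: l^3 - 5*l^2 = (l)*(l^2 - 5*l) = l^2*(l - 5)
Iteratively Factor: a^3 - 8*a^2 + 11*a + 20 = (a + 1)*(a^2 - 9*a + 20) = (a - 4)*(a + 1)*(a - 5)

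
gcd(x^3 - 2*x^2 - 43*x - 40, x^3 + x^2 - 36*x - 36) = x + 1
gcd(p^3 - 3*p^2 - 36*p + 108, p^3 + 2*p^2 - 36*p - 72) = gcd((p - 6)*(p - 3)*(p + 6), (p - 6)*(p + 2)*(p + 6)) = p^2 - 36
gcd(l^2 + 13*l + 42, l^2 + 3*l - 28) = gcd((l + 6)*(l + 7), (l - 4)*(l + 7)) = l + 7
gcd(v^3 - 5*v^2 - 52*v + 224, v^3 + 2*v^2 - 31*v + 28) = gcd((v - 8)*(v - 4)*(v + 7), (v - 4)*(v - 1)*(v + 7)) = v^2 + 3*v - 28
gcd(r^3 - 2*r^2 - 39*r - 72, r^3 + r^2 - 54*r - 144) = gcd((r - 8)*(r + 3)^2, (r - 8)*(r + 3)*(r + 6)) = r^2 - 5*r - 24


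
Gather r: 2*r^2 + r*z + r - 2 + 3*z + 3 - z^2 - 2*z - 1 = 2*r^2 + r*(z + 1) - z^2 + z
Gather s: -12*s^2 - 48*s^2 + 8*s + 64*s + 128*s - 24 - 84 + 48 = -60*s^2 + 200*s - 60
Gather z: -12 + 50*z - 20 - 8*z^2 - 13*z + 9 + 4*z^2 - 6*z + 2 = -4*z^2 + 31*z - 21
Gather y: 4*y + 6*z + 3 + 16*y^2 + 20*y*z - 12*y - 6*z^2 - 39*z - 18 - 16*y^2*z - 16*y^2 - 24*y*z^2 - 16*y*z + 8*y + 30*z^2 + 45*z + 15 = -16*y^2*z + y*(-24*z^2 + 4*z) + 24*z^2 + 12*z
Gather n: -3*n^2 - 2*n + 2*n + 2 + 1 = 3 - 3*n^2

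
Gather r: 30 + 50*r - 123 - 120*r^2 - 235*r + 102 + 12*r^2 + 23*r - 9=-108*r^2 - 162*r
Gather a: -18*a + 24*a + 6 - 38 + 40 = 6*a + 8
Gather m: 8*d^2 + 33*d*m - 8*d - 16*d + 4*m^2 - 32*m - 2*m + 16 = 8*d^2 - 24*d + 4*m^2 + m*(33*d - 34) + 16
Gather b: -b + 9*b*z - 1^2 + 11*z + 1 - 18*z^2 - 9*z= b*(9*z - 1) - 18*z^2 + 2*z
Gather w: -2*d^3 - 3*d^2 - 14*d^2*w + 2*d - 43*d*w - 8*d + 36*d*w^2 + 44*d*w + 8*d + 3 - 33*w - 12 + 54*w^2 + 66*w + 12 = -2*d^3 - 3*d^2 + 2*d + w^2*(36*d + 54) + w*(-14*d^2 + d + 33) + 3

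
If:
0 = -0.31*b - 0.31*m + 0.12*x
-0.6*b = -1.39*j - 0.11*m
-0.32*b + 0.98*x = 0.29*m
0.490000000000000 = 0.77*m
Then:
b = -0.64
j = -0.33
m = 0.64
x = -0.02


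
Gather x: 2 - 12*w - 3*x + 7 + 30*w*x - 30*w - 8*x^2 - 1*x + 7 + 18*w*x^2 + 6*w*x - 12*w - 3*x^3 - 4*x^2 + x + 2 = -54*w - 3*x^3 + x^2*(18*w - 12) + x*(36*w - 3) + 18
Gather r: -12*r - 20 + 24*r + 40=12*r + 20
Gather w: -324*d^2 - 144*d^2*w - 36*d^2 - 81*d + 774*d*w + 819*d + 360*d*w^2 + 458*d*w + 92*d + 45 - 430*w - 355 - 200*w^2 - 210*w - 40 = -360*d^2 + 830*d + w^2*(360*d - 200) + w*(-144*d^2 + 1232*d - 640) - 350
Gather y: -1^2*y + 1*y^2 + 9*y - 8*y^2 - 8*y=-7*y^2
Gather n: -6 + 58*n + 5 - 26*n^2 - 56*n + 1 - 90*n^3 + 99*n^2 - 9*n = -90*n^3 + 73*n^2 - 7*n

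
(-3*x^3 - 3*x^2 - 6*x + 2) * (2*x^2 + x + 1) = -6*x^5 - 9*x^4 - 18*x^3 - 5*x^2 - 4*x + 2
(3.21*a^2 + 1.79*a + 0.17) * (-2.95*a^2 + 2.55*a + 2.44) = -9.4695*a^4 + 2.905*a^3 + 11.8954*a^2 + 4.8011*a + 0.4148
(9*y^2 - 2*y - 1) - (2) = 9*y^2 - 2*y - 3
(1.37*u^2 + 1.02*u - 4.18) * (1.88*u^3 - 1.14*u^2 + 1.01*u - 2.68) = 2.5756*u^5 + 0.3558*u^4 - 7.6375*u^3 + 2.1238*u^2 - 6.9554*u + 11.2024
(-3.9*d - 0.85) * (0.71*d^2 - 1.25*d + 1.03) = -2.769*d^3 + 4.2715*d^2 - 2.9545*d - 0.8755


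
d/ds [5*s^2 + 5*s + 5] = 10*s + 5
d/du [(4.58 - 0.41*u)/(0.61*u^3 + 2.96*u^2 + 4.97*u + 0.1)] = (0.5002*u^3 - 7.1678*u^2 - 27.1136*u - 22.8036)/(0.3721*u^6 + 3.6112*u^5 + 14.825*u^4 + 29.5444*u^3 + 25.2929*u^2 + 0.994*u + 0.01)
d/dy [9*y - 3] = 9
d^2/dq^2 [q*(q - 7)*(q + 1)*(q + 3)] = 12*q^2 - 18*q - 50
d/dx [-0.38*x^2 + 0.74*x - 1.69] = 0.74 - 0.76*x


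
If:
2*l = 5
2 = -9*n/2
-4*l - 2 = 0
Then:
No Solution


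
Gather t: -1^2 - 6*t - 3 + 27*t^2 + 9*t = 27*t^2 + 3*t - 4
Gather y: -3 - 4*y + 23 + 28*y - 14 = 24*y + 6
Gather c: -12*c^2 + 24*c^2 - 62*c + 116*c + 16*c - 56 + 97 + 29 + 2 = 12*c^2 + 70*c + 72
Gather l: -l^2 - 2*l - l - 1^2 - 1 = -l^2 - 3*l - 2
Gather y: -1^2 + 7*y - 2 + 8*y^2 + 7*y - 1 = 8*y^2 + 14*y - 4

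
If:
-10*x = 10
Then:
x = -1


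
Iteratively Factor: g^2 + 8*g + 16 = (g + 4)*(g + 4)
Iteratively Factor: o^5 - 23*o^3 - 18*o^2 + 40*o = (o + 2)*(o^4 - 2*o^3 - 19*o^2 + 20*o) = (o - 1)*(o + 2)*(o^3 - o^2 - 20*o) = o*(o - 1)*(o + 2)*(o^2 - o - 20) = o*(o - 1)*(o + 2)*(o + 4)*(o - 5)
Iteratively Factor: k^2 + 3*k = (k)*(k + 3)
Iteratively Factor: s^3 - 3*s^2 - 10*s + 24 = (s - 4)*(s^2 + s - 6) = (s - 4)*(s + 3)*(s - 2)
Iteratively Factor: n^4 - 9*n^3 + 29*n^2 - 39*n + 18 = (n - 2)*(n^3 - 7*n^2 + 15*n - 9) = (n - 3)*(n - 2)*(n^2 - 4*n + 3) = (n - 3)^2*(n - 2)*(n - 1)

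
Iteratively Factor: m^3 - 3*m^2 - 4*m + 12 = (m - 2)*(m^2 - m - 6) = (m - 2)*(m + 2)*(m - 3)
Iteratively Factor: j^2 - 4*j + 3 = (j - 1)*(j - 3)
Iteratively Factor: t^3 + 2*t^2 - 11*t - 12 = (t + 4)*(t^2 - 2*t - 3) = (t + 1)*(t + 4)*(t - 3)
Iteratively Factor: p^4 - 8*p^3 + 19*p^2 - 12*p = (p - 4)*(p^3 - 4*p^2 + 3*p) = (p - 4)*(p - 3)*(p^2 - p) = p*(p - 4)*(p - 3)*(p - 1)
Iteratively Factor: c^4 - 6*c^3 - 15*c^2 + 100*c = (c - 5)*(c^3 - c^2 - 20*c) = c*(c - 5)*(c^2 - c - 20) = c*(c - 5)*(c + 4)*(c - 5)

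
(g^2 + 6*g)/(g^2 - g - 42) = g/(g - 7)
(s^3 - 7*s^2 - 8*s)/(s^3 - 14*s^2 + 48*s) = (s + 1)/(s - 6)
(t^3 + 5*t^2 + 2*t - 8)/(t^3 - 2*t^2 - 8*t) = (t^2 + 3*t - 4)/(t*(t - 4))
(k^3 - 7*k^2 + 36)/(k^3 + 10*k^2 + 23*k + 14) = (k^2 - 9*k + 18)/(k^2 + 8*k + 7)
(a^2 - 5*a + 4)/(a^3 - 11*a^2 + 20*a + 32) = (a - 1)/(a^2 - 7*a - 8)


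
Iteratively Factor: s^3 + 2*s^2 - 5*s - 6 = (s + 1)*(s^2 + s - 6) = (s + 1)*(s + 3)*(s - 2)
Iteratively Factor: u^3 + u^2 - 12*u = (u)*(u^2 + u - 12) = u*(u + 4)*(u - 3)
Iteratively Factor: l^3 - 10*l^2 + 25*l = (l - 5)*(l^2 - 5*l) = (l - 5)^2*(l)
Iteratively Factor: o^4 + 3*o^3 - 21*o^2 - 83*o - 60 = (o + 1)*(o^3 + 2*o^2 - 23*o - 60) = (o + 1)*(o + 4)*(o^2 - 2*o - 15) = (o - 5)*(o + 1)*(o + 4)*(o + 3)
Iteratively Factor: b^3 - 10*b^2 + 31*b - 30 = (b - 3)*(b^2 - 7*b + 10) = (b - 3)*(b - 2)*(b - 5)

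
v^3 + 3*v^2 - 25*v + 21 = (v - 3)*(v - 1)*(v + 7)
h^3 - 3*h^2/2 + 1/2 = (h - 1)^2*(h + 1/2)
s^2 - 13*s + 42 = (s - 7)*(s - 6)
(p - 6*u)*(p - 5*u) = p^2 - 11*p*u + 30*u^2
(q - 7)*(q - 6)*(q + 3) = q^3 - 10*q^2 + 3*q + 126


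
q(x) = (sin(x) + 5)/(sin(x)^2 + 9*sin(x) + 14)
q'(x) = (-2*sin(x)*cos(x) - 9*cos(x))*(sin(x) + 5)/(sin(x)^2 + 9*sin(x) + 14)^2 + cos(x)/(sin(x)^2 + 9*sin(x) + 14)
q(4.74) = 0.67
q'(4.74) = -0.02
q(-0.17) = 0.39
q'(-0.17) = -0.18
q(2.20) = 0.26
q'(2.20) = 0.05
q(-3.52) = 0.31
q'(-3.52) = 0.11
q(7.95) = 0.25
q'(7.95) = 0.01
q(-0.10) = 0.37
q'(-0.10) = -0.17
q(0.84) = 0.27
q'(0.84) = -0.06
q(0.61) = 0.29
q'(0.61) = -0.08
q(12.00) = 0.47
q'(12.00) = -0.24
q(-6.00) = 0.32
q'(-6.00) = -0.12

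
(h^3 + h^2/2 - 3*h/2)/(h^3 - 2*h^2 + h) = (h + 3/2)/(h - 1)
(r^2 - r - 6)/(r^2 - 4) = (r - 3)/(r - 2)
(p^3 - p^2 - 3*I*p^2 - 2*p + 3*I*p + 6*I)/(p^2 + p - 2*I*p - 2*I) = (p^2 - p*(2 + 3*I) + 6*I)/(p - 2*I)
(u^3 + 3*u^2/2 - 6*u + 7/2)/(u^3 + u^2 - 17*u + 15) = (2*u^2 + 5*u - 7)/(2*(u^2 + 2*u - 15))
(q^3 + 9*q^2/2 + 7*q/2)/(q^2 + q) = q + 7/2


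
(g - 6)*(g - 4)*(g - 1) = g^3 - 11*g^2 + 34*g - 24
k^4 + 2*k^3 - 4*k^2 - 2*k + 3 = (k - 1)^2*(k + 1)*(k + 3)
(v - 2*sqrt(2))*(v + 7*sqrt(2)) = v^2 + 5*sqrt(2)*v - 28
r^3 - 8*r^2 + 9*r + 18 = (r - 6)*(r - 3)*(r + 1)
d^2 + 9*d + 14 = (d + 2)*(d + 7)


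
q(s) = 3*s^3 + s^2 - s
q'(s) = 9*s^2 + 2*s - 1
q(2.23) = 36.01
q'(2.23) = 48.22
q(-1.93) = -15.91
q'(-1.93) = 28.66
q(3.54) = 142.08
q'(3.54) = 118.86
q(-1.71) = -10.37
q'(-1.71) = 21.90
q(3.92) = 192.16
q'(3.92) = 145.14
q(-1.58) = -7.76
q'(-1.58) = 18.31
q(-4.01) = -173.35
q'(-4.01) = 135.70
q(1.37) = 8.22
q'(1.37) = 18.63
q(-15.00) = -9885.00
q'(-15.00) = 1994.00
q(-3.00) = -69.00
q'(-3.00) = 74.00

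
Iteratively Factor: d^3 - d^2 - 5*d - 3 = (d + 1)*(d^2 - 2*d - 3) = (d + 1)^2*(d - 3)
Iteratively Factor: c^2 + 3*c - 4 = (c - 1)*(c + 4)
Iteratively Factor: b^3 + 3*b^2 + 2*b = (b)*(b^2 + 3*b + 2) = b*(b + 2)*(b + 1)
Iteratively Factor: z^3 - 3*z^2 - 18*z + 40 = (z + 4)*(z^2 - 7*z + 10) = (z - 5)*(z + 4)*(z - 2)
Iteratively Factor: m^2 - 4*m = (m - 4)*(m)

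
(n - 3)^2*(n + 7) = n^3 + n^2 - 33*n + 63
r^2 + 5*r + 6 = (r + 2)*(r + 3)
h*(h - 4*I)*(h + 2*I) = h^3 - 2*I*h^2 + 8*h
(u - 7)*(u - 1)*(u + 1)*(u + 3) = u^4 - 4*u^3 - 22*u^2 + 4*u + 21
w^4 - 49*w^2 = w^2*(w - 7)*(w + 7)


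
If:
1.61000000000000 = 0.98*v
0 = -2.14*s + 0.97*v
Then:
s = 0.74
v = 1.64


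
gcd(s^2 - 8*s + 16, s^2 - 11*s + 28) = s - 4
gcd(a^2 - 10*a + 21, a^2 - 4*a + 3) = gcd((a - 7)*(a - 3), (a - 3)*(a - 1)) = a - 3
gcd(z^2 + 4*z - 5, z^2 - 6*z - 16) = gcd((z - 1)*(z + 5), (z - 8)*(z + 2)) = 1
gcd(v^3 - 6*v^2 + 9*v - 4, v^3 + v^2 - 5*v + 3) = v^2 - 2*v + 1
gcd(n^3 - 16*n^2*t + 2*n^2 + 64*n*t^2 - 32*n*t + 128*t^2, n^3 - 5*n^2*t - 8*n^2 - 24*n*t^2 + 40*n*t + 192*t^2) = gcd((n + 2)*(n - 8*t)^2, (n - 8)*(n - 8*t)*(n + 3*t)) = -n + 8*t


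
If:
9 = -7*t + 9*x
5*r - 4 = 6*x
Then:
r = 6*x/5 + 4/5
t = 9*x/7 - 9/7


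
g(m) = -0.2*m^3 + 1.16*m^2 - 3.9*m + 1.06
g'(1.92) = -1.66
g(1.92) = -3.57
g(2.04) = -3.77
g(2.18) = -4.00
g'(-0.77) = -6.04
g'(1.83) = -1.66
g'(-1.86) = -10.29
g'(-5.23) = -32.45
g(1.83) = -3.42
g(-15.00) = 995.56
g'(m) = -0.6*m^2 + 2.32*m - 3.9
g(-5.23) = 81.80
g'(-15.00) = -173.70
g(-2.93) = 27.48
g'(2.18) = -1.69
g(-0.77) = 4.84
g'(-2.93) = -15.85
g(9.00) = -85.88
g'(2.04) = -1.66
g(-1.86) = 13.61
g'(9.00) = -31.62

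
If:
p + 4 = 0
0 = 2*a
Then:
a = 0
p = -4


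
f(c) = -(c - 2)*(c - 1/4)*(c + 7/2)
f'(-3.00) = -12.12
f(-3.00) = -8.12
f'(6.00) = -115.62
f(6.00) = -218.50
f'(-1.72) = 2.80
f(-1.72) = -13.04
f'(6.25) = -125.44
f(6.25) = -248.62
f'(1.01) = 1.79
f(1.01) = 3.39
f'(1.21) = -0.04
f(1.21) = 3.57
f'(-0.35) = 7.88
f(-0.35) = -4.44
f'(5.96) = -114.09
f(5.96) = -213.91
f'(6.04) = -117.17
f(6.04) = -223.16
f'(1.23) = -0.24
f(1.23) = 3.57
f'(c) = -(c - 2)*(c - 1/4) - (c - 2)*(c + 7/2) - (c - 1/4)*(c + 7/2) = -3*c^2 - 5*c/2 + 59/8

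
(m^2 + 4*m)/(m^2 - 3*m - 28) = m/(m - 7)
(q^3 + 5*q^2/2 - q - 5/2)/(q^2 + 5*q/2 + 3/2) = (2*q^2 + 3*q - 5)/(2*q + 3)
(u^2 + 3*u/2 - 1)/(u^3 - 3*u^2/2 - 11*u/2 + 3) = 1/(u - 3)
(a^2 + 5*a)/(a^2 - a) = (a + 5)/(a - 1)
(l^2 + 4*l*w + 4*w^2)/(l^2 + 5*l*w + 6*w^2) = (l + 2*w)/(l + 3*w)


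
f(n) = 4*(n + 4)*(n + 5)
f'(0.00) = 36.00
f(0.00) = 80.00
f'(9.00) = 108.00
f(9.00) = 728.00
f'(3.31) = 62.48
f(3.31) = 242.98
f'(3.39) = 63.12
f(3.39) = 248.01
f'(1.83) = 50.64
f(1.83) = 159.28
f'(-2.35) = 17.20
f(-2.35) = 17.49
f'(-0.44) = 32.48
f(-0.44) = 64.93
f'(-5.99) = -11.92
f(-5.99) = 7.88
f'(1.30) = 46.40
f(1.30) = 133.56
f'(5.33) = 78.64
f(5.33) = 385.52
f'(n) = 8*n + 36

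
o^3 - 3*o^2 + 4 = (o - 2)^2*(o + 1)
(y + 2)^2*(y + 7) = y^3 + 11*y^2 + 32*y + 28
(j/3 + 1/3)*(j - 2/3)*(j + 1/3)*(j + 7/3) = j^4/3 + j^3 + j^2/3 - 41*j/81 - 14/81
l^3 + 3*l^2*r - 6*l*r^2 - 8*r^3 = (l - 2*r)*(l + r)*(l + 4*r)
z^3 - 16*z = z*(z - 4)*(z + 4)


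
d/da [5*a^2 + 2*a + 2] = 10*a + 2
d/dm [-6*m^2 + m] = 1 - 12*m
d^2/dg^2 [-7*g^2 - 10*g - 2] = -14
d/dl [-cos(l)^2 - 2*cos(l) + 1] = 2*(cos(l) + 1)*sin(l)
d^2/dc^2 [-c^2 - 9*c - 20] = -2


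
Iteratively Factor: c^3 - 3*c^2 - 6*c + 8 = (c + 2)*(c^2 - 5*c + 4) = (c - 4)*(c + 2)*(c - 1)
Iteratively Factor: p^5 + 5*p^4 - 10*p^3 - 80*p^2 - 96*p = (p - 4)*(p^4 + 9*p^3 + 26*p^2 + 24*p) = (p - 4)*(p + 2)*(p^3 + 7*p^2 + 12*p) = (p - 4)*(p + 2)*(p + 3)*(p^2 + 4*p) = p*(p - 4)*(p + 2)*(p + 3)*(p + 4)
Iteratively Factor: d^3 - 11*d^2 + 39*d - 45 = (d - 3)*(d^2 - 8*d + 15) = (d - 3)^2*(d - 5)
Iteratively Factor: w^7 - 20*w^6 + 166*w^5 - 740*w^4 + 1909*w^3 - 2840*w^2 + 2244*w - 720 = (w - 5)*(w^6 - 15*w^5 + 91*w^4 - 285*w^3 + 484*w^2 - 420*w + 144) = (w - 5)*(w - 1)*(w^5 - 14*w^4 + 77*w^3 - 208*w^2 + 276*w - 144) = (w - 5)*(w - 3)*(w - 1)*(w^4 - 11*w^3 + 44*w^2 - 76*w + 48) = (w - 5)*(w - 4)*(w - 3)*(w - 1)*(w^3 - 7*w^2 + 16*w - 12) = (w - 5)*(w - 4)*(w - 3)^2*(w - 1)*(w^2 - 4*w + 4) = (w - 5)*(w - 4)*(w - 3)^2*(w - 2)*(w - 1)*(w - 2)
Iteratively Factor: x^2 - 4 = (x + 2)*(x - 2)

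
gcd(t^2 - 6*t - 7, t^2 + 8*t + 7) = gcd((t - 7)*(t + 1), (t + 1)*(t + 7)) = t + 1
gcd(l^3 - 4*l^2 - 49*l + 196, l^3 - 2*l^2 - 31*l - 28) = l - 7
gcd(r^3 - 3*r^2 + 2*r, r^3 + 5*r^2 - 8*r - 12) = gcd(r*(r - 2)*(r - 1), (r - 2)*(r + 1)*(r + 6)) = r - 2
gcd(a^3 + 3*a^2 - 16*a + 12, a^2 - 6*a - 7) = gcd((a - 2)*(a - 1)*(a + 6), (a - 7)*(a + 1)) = 1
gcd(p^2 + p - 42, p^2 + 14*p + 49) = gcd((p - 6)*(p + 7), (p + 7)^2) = p + 7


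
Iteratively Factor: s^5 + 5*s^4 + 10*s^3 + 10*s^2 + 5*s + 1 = (s + 1)*(s^4 + 4*s^3 + 6*s^2 + 4*s + 1) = (s + 1)^2*(s^3 + 3*s^2 + 3*s + 1) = (s + 1)^3*(s^2 + 2*s + 1) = (s + 1)^4*(s + 1)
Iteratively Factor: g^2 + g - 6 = (g - 2)*(g + 3)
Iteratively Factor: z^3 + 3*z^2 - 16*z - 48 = (z + 4)*(z^2 - z - 12) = (z + 3)*(z + 4)*(z - 4)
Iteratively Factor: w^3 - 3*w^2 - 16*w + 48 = (w - 3)*(w^2 - 16) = (w - 3)*(w + 4)*(w - 4)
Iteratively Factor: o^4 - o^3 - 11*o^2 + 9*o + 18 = (o + 1)*(o^3 - 2*o^2 - 9*o + 18) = (o - 2)*(o + 1)*(o^2 - 9) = (o - 2)*(o + 1)*(o + 3)*(o - 3)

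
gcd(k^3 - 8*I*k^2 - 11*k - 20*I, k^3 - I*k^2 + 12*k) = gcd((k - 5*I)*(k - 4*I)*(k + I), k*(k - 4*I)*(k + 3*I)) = k - 4*I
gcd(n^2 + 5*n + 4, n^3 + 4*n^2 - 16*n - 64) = n + 4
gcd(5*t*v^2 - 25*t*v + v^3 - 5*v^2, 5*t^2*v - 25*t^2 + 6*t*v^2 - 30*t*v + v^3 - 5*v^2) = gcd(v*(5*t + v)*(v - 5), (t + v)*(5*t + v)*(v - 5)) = 5*t*v - 25*t + v^2 - 5*v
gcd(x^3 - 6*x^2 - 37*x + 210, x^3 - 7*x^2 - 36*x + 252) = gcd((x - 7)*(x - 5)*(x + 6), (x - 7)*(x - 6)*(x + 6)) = x^2 - x - 42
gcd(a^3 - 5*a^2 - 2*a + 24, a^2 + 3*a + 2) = a + 2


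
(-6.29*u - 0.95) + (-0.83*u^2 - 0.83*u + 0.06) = -0.83*u^2 - 7.12*u - 0.89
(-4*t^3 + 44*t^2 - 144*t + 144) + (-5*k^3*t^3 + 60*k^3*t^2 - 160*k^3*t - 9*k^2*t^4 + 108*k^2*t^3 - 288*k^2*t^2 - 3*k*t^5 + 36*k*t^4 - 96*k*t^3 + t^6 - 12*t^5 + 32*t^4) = -5*k^3*t^3 + 60*k^3*t^2 - 160*k^3*t - 9*k^2*t^4 + 108*k^2*t^3 - 288*k^2*t^2 - 3*k*t^5 + 36*k*t^4 - 96*k*t^3 + t^6 - 12*t^5 + 32*t^4 - 4*t^3 + 44*t^2 - 144*t + 144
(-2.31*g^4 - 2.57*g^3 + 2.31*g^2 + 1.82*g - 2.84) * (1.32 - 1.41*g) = 3.2571*g^5 + 0.574499999999999*g^4 - 6.6495*g^3 + 0.483000000000001*g^2 + 6.4068*g - 3.7488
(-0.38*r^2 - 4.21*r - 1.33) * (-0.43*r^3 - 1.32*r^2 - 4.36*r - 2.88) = 0.1634*r^5 + 2.3119*r^4 + 7.7859*r^3 + 21.2056*r^2 + 17.9236*r + 3.8304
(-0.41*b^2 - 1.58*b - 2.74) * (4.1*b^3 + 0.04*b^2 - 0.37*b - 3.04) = -1.681*b^5 - 6.4944*b^4 - 11.1455*b^3 + 1.7214*b^2 + 5.817*b + 8.3296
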